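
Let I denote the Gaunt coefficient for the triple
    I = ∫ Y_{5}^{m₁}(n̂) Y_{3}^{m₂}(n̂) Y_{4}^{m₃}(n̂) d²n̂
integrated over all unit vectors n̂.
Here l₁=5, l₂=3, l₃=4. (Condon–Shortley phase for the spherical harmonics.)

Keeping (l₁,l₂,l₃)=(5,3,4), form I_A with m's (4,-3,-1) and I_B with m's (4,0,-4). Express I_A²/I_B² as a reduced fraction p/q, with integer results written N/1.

45/56

Same 5,3,4: normalisation and zero-m 3j drop out of the ratio.
A: Δ: 4! 6! 2! / 13! → 1/180180; sum: t=0:+1/5760 = 1/5760; 3j²(5 3 4; 4 -3 -1) = Δ·Π!·Σ² = 9/286  (sign -1)
B: Δ: 4! 6! 2! / 13! → 1/180180; sum: t=1:−1/8640 = -1/8640; 3j²(5 3 4; 4 0 -4) = Δ·Π!·Σ² = 28/715  (sign -1)
I_A²/I_B² = (9/286)/(28/715) = 45/56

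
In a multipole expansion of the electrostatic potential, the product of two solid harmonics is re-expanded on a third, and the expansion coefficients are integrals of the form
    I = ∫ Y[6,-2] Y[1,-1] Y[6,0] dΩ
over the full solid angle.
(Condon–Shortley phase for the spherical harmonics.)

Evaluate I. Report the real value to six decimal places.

0.000000

-2 − 1 + 0 = -3 ≠ 0: azimuthal integral kills it; I = 0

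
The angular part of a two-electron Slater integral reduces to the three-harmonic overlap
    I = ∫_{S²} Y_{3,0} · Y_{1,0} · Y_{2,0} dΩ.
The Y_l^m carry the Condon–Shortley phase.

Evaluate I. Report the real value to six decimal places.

Rules hold: Σm=0, L=6 even, 2≤2≤4.
N = 7·3·5 = 105
Δ = 2!·4!·0!/7! = 1/105
Racah Σ t=1..1: t=1:−1/4 = -1/4
⇒ 3j(3 1 2; 0 0 0)² = 3/35, sgn -1
(m-triple is (0,0,0) — same symbol as above.)
4πI² = N·(3j₀)²·(3jₘ)² = 27/35
I = +1·√(0.771429/4π) = 0.24776670

0.247767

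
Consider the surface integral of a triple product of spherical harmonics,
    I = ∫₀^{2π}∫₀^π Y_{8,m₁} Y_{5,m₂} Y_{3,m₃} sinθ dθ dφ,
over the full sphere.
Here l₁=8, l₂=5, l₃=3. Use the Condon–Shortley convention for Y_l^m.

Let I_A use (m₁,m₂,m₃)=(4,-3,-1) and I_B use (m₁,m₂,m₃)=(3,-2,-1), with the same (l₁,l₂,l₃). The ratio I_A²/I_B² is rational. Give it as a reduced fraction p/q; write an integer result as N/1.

9/10

l's match ⇒ only the (l;m) 3-j factors differ between A and B.
A: triangle coeff Δ(8,5,3) = 1/136136; Σ_t [2,2]: t=2:+1/3870720 = 1/3870720; (3j)²=135/6188 [(8 5 3; 4 -3 -1)], sign=+1
B: triangle coeff Δ(8,5,3) = 1/136136; Σ_t [3,3]: t=3:−1/1451520 = -1/1451520; (3j)²=75/3094 [(8 5 3; 3 -2 -1)], sign=-1
I_A²/I_B² = (135/6188)/(75/3094) = 9/10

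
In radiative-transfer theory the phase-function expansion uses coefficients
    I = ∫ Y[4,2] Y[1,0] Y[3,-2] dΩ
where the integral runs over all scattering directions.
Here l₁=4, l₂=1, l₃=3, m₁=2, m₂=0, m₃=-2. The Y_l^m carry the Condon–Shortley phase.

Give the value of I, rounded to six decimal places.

Checks pass: Σm=0; 8 even; l₃=3∈[3,5].
(2·4+1)(2·1+1)(2·3+1) = 189
Δ: 2! 6! 0! / 9! → 1/252
sum: t=1:−1/36 = -1/36
3j²(4 1 3; 0 0 0) = Δ·Π!·Σ² = 4/63  (sign +1)
sum: t=1:−1/120 = -1/120
3j²(4 1 3; 2 0 -2) = Δ·Π!·Σ² = 1/21  (sign +1)
combine: 4πI² = 189·4/63·1/21 = 4/7
take √, sign +1: I = 0.21324362

0.213244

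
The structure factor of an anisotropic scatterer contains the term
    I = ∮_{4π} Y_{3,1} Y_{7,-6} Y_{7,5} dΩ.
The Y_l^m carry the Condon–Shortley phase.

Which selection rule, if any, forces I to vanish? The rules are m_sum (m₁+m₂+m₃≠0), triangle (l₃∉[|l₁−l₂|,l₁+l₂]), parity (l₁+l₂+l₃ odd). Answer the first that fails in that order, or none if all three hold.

parity

Σmᵢ = 0  ✓
l₃∈[|l₁−l₂|,l₁+l₂]=[4,10], have l₃=7  ✓
Σlᵢ = 17 ⇒ odd  ✗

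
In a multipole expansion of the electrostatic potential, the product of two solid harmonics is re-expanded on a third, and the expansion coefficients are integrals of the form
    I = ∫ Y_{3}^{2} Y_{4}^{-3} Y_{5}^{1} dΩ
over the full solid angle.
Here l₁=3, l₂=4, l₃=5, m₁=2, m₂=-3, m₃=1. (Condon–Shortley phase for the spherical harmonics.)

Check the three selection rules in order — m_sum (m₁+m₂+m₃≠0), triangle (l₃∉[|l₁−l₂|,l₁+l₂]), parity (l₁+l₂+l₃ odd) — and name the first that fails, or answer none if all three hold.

azimuthal sum: 2 − 3 + 1 = 0  ✓
1 ≤ 5 ≤ 7 (triangle on l)  ✓
L = 3 + 4 + 5 = 12 (even)  ✓

none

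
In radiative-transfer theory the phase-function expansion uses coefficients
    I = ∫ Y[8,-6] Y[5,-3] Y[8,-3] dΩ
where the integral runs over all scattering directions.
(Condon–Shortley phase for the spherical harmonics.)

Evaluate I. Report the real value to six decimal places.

Σmᵢ = -12 ≠ 0, so the φ-integral vanishes; I = 0

0.000000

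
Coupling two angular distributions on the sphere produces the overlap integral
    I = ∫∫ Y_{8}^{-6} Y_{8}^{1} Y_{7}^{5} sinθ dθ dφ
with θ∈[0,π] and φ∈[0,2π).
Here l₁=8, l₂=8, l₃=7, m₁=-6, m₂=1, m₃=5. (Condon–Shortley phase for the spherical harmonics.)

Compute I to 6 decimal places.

0.000000

Σlᵢ=23 odd — θ-integrand is odd under cosθ→−cosθ; I=0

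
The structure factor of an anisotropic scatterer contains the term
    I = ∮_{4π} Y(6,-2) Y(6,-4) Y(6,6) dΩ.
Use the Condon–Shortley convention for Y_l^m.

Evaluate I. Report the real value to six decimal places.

-0.158872

Checks pass: Σm=0; 18 even; l₃=6∈[0,12].
(2·6+1)(2·6+1)(2·6+1) = 2197
Δ: 6! 6! 6! / 19! → 1/325909584
sum: t=0:+1/373248000 t=1:−1/1728000 t=2:+1/110592 t=3:−1/46656 t=4:+1/110592 t=5:−1/1728000 t=6:+1/373248000 = -7/1555200
3j²(6 6 6; 0 0 0) = Δ·Π!·Σ² = 400/46189  (sign -1)
sum: t=2:+1/24883200 = 1/24883200
3j²(6 6 6; -2 -4 6) = Δ·Π!·Σ² = 70/4199  (sign +1)
combine: 4πI² = 2197·400/46189·70/4199 = 364000/1147619
take √, sign -1: I = -0.15887183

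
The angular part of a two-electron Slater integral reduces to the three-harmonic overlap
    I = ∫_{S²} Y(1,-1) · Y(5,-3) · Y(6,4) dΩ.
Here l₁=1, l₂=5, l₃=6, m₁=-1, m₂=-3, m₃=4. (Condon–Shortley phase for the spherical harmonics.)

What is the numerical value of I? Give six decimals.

Checks pass: Σm=0; 12 even; l₃=6∈[4,6].
(2·1+1)(2·5+1)(2·6+1) = 429
Δ: 0! 2! 10! / 13! → 1/858
sum: t=0:+1/14400 = 1/14400
3j²(1 5 6; 0 0 0) = Δ·Π!·Σ² = 6/143  (sign +1)
sum: t=0:+1/161280 = 1/161280
3j²(1 5 6; -1 -3 4) = Δ·Π!·Σ² = 15/286  (sign +1)
combine: 4πI² = 429·6/143·15/286 = 135/143
take √, sign +1: I = 0.27409047

0.274090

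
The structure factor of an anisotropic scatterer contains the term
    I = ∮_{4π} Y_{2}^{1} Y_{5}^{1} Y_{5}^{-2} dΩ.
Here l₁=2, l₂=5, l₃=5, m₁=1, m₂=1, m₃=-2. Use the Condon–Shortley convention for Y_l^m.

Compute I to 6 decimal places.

0.104819

Checks pass: Σm=0; 12 even; l₃=5∈[3,7].
(2·2+1)(2·5+1)(2·5+1) = 605
Δ: 2! 2! 8! / 13! → 1/38610
sum: t=0:+1/2880 t=1:−1/576 t=2:+1/2880 = -1/960
3j²(2 5 5; 0 0 0) = Δ·Π!·Σ² = 10/429  (sign +1)
sum: t=0:+1/2880 t=1:−1/1440 = -1/2880
3j²(2 5 5; 1 1 -2) = Δ·Π!·Σ² = 7/715  (sign +1)
combine: 4πI² = 605·10/429·7/715 = 70/507
take √, sign +1: I = 0.10481902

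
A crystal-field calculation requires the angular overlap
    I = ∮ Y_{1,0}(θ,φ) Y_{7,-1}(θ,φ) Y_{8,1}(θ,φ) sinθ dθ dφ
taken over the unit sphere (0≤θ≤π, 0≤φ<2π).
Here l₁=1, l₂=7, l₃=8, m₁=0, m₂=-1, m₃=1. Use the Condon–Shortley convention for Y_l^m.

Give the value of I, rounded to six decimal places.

-0.242860

Rules hold: Σm=0, L=16 even, 6≤8≤8.
N = 3·15·17 = 765
Δ = 0!·2!·14!/17! = 1/2040
Racah Σ t=0..0: t=0:+1/25401600 = 1/25401600
⇒ 3j(1 7 8; 0 0 0)² = 8/255, sgn +1
Racah Σ t=0..0: t=0:+1/29030400 = 1/29030400
⇒ 3j(1 7 8; 0 -1 1)² = 21/680, sgn -1
4πI² = N·(3j₀)²·(3jₘ)² = 63/85
I = -1·√(0.741176/4π) = -0.24285994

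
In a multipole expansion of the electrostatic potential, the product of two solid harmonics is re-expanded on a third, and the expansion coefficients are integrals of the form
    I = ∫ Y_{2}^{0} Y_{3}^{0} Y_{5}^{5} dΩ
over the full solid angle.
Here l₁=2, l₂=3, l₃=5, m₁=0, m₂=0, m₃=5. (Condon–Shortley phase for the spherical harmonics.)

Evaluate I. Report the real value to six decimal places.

Σmᵢ = 5 ≠ 0, so the φ-integral vanishes; I = 0

0.000000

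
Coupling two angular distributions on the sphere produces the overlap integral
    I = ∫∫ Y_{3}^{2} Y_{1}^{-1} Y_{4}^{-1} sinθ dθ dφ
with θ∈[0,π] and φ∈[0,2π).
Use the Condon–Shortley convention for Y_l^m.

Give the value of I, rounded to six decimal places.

-0.106622

Rules hold: Σm=0, L=8 even, 2≤4≤4.
N = 7·3·9 = 189
Δ = 0!·6!·2!/9! = 1/252
Racah Σ t=0..0: t=0:+1/36 = 1/36
⇒ 3j(3 1 4; 0 0 0)² = 4/63, sgn +1
Racah Σ t=0..0: t=0:+1/240 = 1/240
⇒ 3j(3 1 4; 2 -1 -1)² = 1/84, sgn -1
4πI² = N·(3j₀)²·(3jₘ)² = 1/7
I = -1·√(0.142857/4π) = -0.10662181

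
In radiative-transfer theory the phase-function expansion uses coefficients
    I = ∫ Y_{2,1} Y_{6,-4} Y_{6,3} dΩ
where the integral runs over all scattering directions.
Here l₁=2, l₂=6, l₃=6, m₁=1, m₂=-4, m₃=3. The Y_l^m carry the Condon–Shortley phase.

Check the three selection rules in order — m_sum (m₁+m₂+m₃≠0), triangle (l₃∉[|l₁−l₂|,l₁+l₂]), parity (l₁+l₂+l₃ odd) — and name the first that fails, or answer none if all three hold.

azimuthal sum: 1 − 4 + 3 = 0  ✓
4 ≤ 6 ≤ 8 (triangle on l)  ✓
L = 2 + 6 + 6 = 14 (even)  ✓

none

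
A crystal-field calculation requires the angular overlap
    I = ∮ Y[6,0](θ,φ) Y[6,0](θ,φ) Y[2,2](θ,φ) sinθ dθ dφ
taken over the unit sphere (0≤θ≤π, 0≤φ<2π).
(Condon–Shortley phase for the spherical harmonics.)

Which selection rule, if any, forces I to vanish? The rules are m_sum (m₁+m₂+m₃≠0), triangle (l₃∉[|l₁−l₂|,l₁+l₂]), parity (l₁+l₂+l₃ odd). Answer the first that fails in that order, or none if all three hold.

m₁+m₂+m₃ = 0 + 0 + 2 = 2  ✗
triangle: |6−6|=0 ≤ l₃=2 ≤ 6+6=12
parity: l₁+l₂+l₃ = 14 is even

m_sum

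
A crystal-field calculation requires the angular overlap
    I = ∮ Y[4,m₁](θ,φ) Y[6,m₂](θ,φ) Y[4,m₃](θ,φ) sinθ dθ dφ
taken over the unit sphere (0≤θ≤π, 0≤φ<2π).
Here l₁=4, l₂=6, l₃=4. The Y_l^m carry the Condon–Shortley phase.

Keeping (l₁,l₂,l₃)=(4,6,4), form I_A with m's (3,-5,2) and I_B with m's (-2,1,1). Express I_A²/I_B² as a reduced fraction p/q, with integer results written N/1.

22/21

Same 4,6,4: normalisation and zero-m 3j drop out of the ratio.
A: Δ: 6! 2! 6! / 15! → 1/1261260; sum: t=0:+1/86400 t=1:−1/172800 = 1/172800; 3j²(4 6 4; 3 -5 2) = Δ·Π!·Σ² = 1/130  (sign +1)
B: Δ: 6! 2! 6! / 15! → 1/1261260; sum: t=4:+1/3456 t=5:−1/5760 t=6:+1/172800 = 7/57600; 3j²(4 6 4; -2 1 1) = Δ·Π!·Σ² = 21/2860  (sign -1)
I_A²/I_B² = (1/130)/(21/2860) = 22/21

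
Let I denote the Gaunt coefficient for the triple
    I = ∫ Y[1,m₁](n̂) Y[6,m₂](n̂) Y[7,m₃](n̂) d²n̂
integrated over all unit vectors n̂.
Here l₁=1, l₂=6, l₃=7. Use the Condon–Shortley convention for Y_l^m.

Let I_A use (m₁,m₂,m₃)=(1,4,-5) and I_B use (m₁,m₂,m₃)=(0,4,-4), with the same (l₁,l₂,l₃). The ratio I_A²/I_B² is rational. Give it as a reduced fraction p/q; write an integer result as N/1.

l's match ⇒ only the (l;m) 3-j factors differ between A and B.
A: triangle coeff Δ(1,6,7) = 1/1365; Σ_t [0,0]: t=0:+1/14515200 = 1/14515200; (3j)²=22/455 [(1 6 7; 1 4 -5)], sign=+1
B: triangle coeff Δ(1,6,7) = 1/1365; Σ_t [0,0]: t=0:+1/7257600 = 1/7257600; (3j)²=11/455 [(1 6 7; 0 4 -4)], sign=-1
I_A²/I_B² = (22/455)/(11/455) = 2/1

2/1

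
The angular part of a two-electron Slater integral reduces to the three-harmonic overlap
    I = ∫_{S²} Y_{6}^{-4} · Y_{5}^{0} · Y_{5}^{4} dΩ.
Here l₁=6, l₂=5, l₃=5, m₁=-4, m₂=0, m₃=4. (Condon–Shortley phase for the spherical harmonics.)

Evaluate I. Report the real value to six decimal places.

-0.082328

m-sum 0 ✓  L=16 even ✓  1≤5≤11 ✓
Π(2lᵢ+1) = 13×11×11 = 1573
triangle coeff Δ(6,5,5) = 1/28588560
Σ_t [1,5]: t=1:−1/345600 t=2:+1/13824 t=3:−1/5184 t=4:+1/13824 t=5:−1/345600 = -7/129600
(3j)²=80/7293 [(6 5 5; 0 0 0)], sign=+1
Σ_t [4,5]: t=4:+1/207360 t=5:−1/345600 = 1/518400
(3j)²=12/2431 [(6 5 5; -4 0 4)], sign=-1
⇒ 4πI² = 320/3757
I = (-1)√(320/3757/(4π)) = -0.08232836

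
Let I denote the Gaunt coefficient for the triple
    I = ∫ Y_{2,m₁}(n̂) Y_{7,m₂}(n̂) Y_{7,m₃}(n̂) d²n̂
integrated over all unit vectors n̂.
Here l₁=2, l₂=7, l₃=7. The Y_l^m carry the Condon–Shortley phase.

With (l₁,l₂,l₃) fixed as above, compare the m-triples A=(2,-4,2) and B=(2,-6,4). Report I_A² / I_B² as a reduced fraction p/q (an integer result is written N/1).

275/117

Same 2,7,7: normalisation and zero-m 3j drop out of the ratio.
A: Δ: 2! 2! 12! / 17! → 1/185640; sum: t=0:+1/8709120 = 1/8709120; 3j²(2 7 7; 2 -4 2) = Δ·Π!·Σ² = 55/3094  (sign -1)
B: Δ: 2! 2! 12! / 17! → 1/185640; sum: t=0:+1/159667200 = 1/159667200; 3j²(2 7 7; 2 -6 4) = Δ·Π!·Σ² = 9/1190  (sign -1)
I_A²/I_B² = (55/3094)/(9/1190) = 275/117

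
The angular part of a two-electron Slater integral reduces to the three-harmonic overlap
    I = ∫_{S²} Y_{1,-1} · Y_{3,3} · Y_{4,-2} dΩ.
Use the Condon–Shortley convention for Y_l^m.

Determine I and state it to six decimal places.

0.061558

Checks pass: Σm=0; 8 even; l₃=4∈[2,4].
(2·1+1)(2·3+1)(2·4+1) = 189
Δ: 0! 2! 6! / 9! → 1/252
sum: t=0:+1/36 = 1/36
3j²(1 3 4; 0 0 0) = Δ·Π!·Σ² = 4/63  (sign +1)
sum: t=0:+1/1440 = 1/1440
3j²(1 3 4; -1 3 -2) = Δ·Π!·Σ² = 1/252  (sign +1)
combine: 4πI² = 189·4/63·1/252 = 1/21
take √, sign +1: I = 0.06155813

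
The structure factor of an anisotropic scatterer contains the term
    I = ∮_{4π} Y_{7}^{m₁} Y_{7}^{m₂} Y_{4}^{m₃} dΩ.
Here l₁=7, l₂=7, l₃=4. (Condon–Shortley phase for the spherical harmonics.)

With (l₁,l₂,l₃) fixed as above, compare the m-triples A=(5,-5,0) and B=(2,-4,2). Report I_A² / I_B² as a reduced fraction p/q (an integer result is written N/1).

68651/1125

Same 7,7,4: normalisation and zero-m 3j drop out of the ratio.
A: Δ: 10! 4! 4! / 19! → 1/58198140; sum: t=0:+1/58060800 t=1:−1/13063680 t=2:+1/46448640 = -79/2090188800; 3j²(7 7 4; 5 -5 0) = Δ·Π!·Σ² = 68651/5290740  (sign -1)
B: Δ: 10! 4! 4! / 19! → 1/58198140; sum: t=1:−1/34836480 t=2:+1/2903040 t=3:−1/2903040 = -1/34836480; 3j²(7 7 4; 2 -4 2) = Δ·Π!·Σ² = 25/117572  (sign -1)
I_A²/I_B² = (68651/5290740)/(25/117572) = 68651/1125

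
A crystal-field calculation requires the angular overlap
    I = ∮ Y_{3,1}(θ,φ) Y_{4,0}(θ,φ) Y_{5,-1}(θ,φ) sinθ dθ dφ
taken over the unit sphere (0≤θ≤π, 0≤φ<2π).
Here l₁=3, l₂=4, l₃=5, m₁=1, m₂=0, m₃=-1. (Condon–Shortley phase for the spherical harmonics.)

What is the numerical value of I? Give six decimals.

m-sum 0 ✓  L=12 even ✓  1≤5≤7 ✓
Π(2lᵢ+1) = 7×9×11 = 693
triangle coeff Δ(3,4,5) = 1/180180
Σ_t [0,2]: t=0:+1/576 t=1:−1/144 t=2:+1/576 = -1/288
(3j)²=20/1001 [(3 4 5; 0 0 0)], sign=+1
Σ_t [0,2]: t=0:+1/384 t=1:−1/216 t=2:+1/2304 = -11/6912
(3j)²=11/1638 [(3 4 5; 1 0 -1)], sign=-1
⇒ 4πI² = 110/1183
I = (-1)√(110/1183/(4π)) = -0.08601992

-0.086020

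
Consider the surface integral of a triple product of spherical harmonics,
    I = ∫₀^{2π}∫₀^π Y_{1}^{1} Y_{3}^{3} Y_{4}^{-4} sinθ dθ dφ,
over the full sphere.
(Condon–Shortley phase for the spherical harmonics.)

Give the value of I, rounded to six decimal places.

0.325735

Rules hold: Σm=0, L=8 even, 2≤4≤4.
N = 3·7·9 = 189
Δ = 0!·2!·6!/9! = 1/252
Racah Σ t=0..0: t=0:+1/36 = 1/36
⇒ 3j(1 3 4; 0 0 0)² = 4/63, sgn +1
Racah Σ t=0..0: t=0:+1/1440 = 1/1440
⇒ 3j(1 3 4; 1 3 -4)² = 1/9, sgn +1
4πI² = N·(3j₀)²·(3jₘ)² = 4/3
I = +1·√(1.33333/4π) = 0.32573501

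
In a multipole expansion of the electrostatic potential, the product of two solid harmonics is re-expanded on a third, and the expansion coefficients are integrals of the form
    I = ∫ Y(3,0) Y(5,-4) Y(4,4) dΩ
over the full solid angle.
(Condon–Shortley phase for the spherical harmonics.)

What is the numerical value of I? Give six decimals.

-0.207724

m-sum 0 ✓  L=12 even ✓  2≤4≤8 ✓
Π(2lᵢ+1) = 7×11×9 = 693
triangle coeff Δ(3,5,4) = 1/180180
Σ_t [1,3]: t=1:−1/576 t=2:+1/144 t=3:−1/576 = 1/288
(3j)²=20/1001 [(3 5 4; 0 0 0)], sign=+1
Σ_t [1,1]: t=1:−1/8640 = -1/8640
(3j)²=28/715 [(3 5 4; 0 -4 4)], sign=-1
⇒ 4πI² = 1008/1859
I = (-1)√(1008/1859/(4π)) = -0.20772350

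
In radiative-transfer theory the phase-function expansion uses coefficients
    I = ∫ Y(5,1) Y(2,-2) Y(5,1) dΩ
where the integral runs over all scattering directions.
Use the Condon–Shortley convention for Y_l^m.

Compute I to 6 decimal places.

m-sum 0 ✓  L=12 even ✓  3≤5≤7 ✓
Π(2lᵢ+1) = 11×5×11 = 605
triangle coeff Δ(5,2,5) = 1/38610
Σ_t [0,2]: t=0:+1/2880 t=1:−1/576 t=2:+1/2880 = -1/960
(3j)²=10/429 [(5 2 5; 0 0 0)], sign=+1
Σ_t [0,0]: t=0:+1/2304 = 1/2304
(3j)²=5/143 [(5 2 5; 1 -2 1)], sign=+1
⇒ 4πI² = 250/507
I = (+1)√(250/507/(4π)) = 0.19808933

0.198089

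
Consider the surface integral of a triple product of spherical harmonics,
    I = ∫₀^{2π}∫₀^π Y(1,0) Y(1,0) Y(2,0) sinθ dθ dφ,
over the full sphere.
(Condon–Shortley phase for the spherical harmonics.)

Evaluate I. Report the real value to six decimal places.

0.252313

Checks pass: Σm=0; 4 even; l₃=2∈[0,2].
(2·1+1)(2·1+1)(2·2+1) = 45
Δ: 0! 2! 2! / 5! → 1/30
sum: t=0:+1/1 = 1/1
3j²(1 1 2; 0 0 0) = Δ·Π!·Σ² = 2/15  (sign +1)
(m-triple is (0,0,0) — same symbol as above.)
combine: 4πI² = 45·2/15·2/15 = 4/5
take √, sign +1: I = 0.25231325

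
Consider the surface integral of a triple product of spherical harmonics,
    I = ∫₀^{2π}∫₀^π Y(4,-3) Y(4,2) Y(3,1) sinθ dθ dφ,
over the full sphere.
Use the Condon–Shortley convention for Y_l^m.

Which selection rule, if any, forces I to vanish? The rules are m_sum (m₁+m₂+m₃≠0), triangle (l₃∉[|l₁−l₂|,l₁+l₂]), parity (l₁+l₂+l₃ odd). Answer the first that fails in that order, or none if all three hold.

azimuthal sum: -3 + 2 + 1 = 0  ✓
0 ≤ 3 ≤ 8 (triangle on l)  ✓
L = 4 + 4 + 3 = 11 (odd)  ✗

parity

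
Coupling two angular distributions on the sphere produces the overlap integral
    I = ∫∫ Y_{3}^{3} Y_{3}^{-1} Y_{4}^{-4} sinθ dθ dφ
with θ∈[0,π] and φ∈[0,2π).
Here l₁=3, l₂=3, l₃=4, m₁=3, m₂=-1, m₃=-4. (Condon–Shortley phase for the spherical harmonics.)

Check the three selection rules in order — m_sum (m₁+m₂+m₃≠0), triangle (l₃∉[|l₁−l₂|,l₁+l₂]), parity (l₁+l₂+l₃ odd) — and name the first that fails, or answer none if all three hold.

m₁+m₂+m₃ = 3 − 1 − 4 = -2  ✗
triangle: |3−3|=0 ≤ l₃=4 ≤ 3+3=6
parity: l₁+l₂+l₃ = 10 is even

m_sum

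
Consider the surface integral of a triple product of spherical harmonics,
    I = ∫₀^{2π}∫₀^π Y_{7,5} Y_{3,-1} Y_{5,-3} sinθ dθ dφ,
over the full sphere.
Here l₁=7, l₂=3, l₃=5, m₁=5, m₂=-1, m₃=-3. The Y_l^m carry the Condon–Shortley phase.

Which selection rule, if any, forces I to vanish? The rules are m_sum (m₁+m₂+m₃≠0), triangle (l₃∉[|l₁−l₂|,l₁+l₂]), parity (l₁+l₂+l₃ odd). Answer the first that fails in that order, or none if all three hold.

azimuthal sum: 5 − 1 − 3 = 1  ✗
4 ≤ 5 ≤ 10 (triangle on l)
L = 7 + 3 + 5 = 15 (odd)

m_sum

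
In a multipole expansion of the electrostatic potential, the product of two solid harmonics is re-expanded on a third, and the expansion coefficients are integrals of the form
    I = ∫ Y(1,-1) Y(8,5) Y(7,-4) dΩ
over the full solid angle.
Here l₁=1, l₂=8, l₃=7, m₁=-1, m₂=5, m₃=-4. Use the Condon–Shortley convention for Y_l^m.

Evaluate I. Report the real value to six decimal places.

-0.270230

Checks pass: Σm=0; 16 even; l₃=7∈[7,9].
(2·1+1)(2·8+1)(2·7+1) = 765
Δ: 2! 0! 14! / 17! → 1/2040
sum: t=1:−1/25401600 = -1/25401600
3j²(1 8 7; 0 0 0) = Δ·Π!·Σ² = 8/255  (sign +1)
sum: t=2:+1/479001600 = 1/479001600
3j²(1 8 7; -1 5 -4) = Δ·Π!·Σ² = 13/340  (sign -1)
combine: 4πI² = 765·8/255·13/340 = 78/85
take √, sign -1: I = -0.27022959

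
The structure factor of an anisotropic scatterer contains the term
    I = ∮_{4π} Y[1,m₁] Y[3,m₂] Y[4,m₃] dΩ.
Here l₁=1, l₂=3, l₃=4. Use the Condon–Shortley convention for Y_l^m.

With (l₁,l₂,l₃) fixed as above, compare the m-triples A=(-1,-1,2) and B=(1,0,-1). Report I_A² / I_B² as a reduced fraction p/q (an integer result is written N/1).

Shared (l₁,l₂,l₃)=(1,3,4): N and (l;000)² cancel in I_A²/I_B².
A: Δ = 0!·2!·6!/9! = 1/252; Racah Σ t=0..0: t=0:+1/96 = 1/96; ⇒ 3j(1 3 4; -1 -1 2)² = 5/84, sgn +1
B: Δ = 0!·2!·6!/9! = 1/252; Racah Σ t=0..0: t=0:+1/72 = 1/72; ⇒ 3j(1 3 4; 1 0 -1)² = 5/126, sgn -1
I_A²/I_B² = (5/84)/(5/126) = 3/2

3/2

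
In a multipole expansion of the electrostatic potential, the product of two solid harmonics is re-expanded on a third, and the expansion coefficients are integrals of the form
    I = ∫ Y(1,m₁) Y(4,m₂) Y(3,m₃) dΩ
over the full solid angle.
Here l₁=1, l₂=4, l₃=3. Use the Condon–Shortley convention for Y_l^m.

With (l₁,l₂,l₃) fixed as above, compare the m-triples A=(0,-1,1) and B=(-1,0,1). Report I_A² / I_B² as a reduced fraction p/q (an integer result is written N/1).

5/2

Same 1,4,3: normalisation and zero-m 3j drop out of the ratio.
A: Δ: 2! 0! 6! / 9! → 1/252; sum: t=1:−1/48 = -1/48; 3j²(1 4 3; 0 -1 1) = Δ·Π!·Σ² = 5/84  (sign -1)
B: Δ: 2! 0! 6! / 9! → 1/252; sum: t=2:+1/96 = 1/96; 3j²(1 4 3; -1 0 1) = Δ·Π!·Σ² = 1/42  (sign +1)
I_A²/I_B² = (5/84)/(1/42) = 5/2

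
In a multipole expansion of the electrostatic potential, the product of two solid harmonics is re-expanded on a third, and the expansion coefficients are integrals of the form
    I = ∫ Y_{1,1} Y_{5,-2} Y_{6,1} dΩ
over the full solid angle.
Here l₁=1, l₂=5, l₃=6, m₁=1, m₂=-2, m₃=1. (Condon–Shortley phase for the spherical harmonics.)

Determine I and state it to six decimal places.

m-sum 0 ✓  L=12 even ✓  4≤6≤6 ✓
Π(2lᵢ+1) = 3×11×13 = 429
triangle coeff Δ(1,5,6) = 1/858
Σ_t [0,0]: t=0:+1/14400 = 1/14400
(3j)²=6/143 [(1 5 6; 0 0 0)], sign=+1
Σ_t [0,0]: t=0:+1/60480 = 1/60480
(3j)²=5/429 [(1 5 6; 1 -2 1)], sign=-1
⇒ 4πI² = 30/143
I = (-1)√(30/143/(4π)) = -0.12920749

-0.129207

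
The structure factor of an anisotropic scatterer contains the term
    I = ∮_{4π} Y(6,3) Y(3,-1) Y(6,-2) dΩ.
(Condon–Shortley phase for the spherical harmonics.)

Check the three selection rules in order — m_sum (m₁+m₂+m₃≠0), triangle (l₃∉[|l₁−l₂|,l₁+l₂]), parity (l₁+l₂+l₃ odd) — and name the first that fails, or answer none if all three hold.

parity

m₁+m₂+m₃ = 3 − 1 − 2 = 0  ✓
triangle: |6−3|=3 ≤ l₃=6 ≤ 6+3=9  ✓
parity: l₁+l₂+l₃ = 15 is odd  ✗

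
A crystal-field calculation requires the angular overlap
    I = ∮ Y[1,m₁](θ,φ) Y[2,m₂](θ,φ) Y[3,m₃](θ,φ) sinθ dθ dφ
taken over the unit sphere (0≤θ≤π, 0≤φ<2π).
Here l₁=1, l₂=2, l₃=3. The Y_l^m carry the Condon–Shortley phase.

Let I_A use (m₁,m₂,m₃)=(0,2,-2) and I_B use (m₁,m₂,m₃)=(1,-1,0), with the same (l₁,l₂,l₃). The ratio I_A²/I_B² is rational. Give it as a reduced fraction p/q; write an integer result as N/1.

5/3

l's match ⇒ only the (l;m) 3-j factors differ between A and B.
A: triangle coeff Δ(1,2,3) = 1/105; Σ_t [0,0]: t=0:+1/24 = 1/24; (3j)²=1/21 [(1 2 3; 0 2 -2)], sign=-1
B: triangle coeff Δ(1,2,3) = 1/105; Σ_t [0,0]: t=0:+1/12 = 1/12; (3j)²=1/35 [(1 2 3; 1 -1 0)], sign=-1
I_A²/I_B² = (1/21)/(1/35) = 5/3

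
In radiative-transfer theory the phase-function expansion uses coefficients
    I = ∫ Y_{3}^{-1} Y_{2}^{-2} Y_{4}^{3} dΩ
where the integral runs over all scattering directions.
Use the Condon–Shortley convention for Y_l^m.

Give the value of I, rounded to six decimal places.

L=9 odd ⇒ parity kills the (l;000) factor ⇒ I = 0

0.000000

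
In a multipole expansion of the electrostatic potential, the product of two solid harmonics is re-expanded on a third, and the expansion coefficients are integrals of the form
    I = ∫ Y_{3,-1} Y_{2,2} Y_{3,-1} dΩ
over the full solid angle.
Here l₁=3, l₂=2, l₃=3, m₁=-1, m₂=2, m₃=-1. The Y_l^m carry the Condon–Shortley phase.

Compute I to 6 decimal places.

Rules hold: Σm=0, L=8 even, 1≤3≤5.
N = 7·5·7 = 245
Δ = 2!·4!·2!/9! = 1/3780
Racah Σ t=0..2: t=0:+1/24 t=1:−1/4 t=2:+1/24 = -1/6
⇒ 3j(3 2 3; 0 0 0)² = 4/105, sgn +1
Racah Σ t=2..2: t=2:+1/16 = 1/16
⇒ 3j(3 2 3; -1 2 -1)² = 2/35, sgn +1
4πI² = N·(3j₀)²·(3jₘ)² = 8/15
I = +1·√(0.533333/4π) = 0.20601291

0.206013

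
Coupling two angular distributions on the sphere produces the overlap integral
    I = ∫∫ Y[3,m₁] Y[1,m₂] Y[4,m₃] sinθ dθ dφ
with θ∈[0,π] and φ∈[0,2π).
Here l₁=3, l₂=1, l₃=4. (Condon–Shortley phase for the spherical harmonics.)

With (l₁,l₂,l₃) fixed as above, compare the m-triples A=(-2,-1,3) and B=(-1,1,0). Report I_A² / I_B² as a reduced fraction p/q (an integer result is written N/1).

Shared (l₁,l₂,l₃)=(3,1,4): N and (l;000)² cancel in I_A²/I_B².
A: Δ = 0!·6!·2!/9! = 1/252; Racah Σ t=0..0: t=0:+1/240 = 1/240; ⇒ 3j(3 1 4; -2 -1 3)² = 1/12, sgn -1
B: Δ = 0!·6!·2!/9! = 1/252; Racah Σ t=0..0: t=0:+1/96 = 1/96; ⇒ 3j(3 1 4; -1 1 0)² = 1/42, sgn +1
I_A²/I_B² = (1/12)/(1/42) = 7/2

7/2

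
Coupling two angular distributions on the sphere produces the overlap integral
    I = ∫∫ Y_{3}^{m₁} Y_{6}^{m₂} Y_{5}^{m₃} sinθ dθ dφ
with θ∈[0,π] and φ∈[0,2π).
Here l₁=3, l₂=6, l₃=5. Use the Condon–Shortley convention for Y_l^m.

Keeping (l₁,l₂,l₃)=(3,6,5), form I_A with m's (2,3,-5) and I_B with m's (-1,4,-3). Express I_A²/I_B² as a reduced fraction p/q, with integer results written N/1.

Shared (l₁,l₂,l₃)=(3,6,5): N and (l;000)² cancel in I_A²/I_B².
A: Δ = 4!·2!·8!/15! = 1/675675; Racah Σ t=1..1: t=1:−1/483840 = -1/483840; ⇒ 3j(3 6 5; 2 3 -5)² = 6/1001, sgn -1
B: Δ = 4!·2!·8!/15! = 1/675675; Racah Σ t=2..4: t=2:+1/322560 t=3:−1/30240 t=4:+1/69120 = -1/64512; ⇒ 3j(3 6 5; -1 4 -3)² = 10/1001, sgn -1
I_A²/I_B² = (6/1001)/(10/1001) = 3/5

3/5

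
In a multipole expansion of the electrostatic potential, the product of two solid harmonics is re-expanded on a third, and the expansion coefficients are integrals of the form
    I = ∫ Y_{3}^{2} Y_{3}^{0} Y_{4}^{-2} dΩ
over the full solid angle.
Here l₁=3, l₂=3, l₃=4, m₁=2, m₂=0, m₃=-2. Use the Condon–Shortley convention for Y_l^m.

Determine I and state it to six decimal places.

Rules hold: Σm=0, L=10 even, 0≤4≤6.
N = 7·7·9 = 441
Δ = 2!·4!·4!/11! = 1/34650
Racah Σ t=0..2: t=0:+1/72 t=1:−1/16 t=2:+1/72 = -5/144
⇒ 3j(3 3 4; 0 0 0)² = 2/77, sgn -1
Racah Σ t=0..1: t=0:+1/72 t=1:−1/96 = 1/288
⇒ 3j(3 3 4; 2 0 -2)² = 1/462, sgn +1
4πI² = N·(3j₀)²·(3jₘ)² = 3/121
I = -1·√(0.0247934/4π) = -0.04441841

-0.044418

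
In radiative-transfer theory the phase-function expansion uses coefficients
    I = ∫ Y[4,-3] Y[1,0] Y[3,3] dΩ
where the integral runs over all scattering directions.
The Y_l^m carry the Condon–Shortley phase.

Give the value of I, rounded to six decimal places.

-0.162868

Checks pass: Σm=0; 8 even; l₃=3∈[3,5].
(2·4+1)(2·1+1)(2·3+1) = 189
Δ: 2! 6! 0! / 9! → 1/252
sum: t=1:−1/36 = -1/36
3j²(4 1 3; 0 0 0) = Δ·Π!·Σ² = 4/63  (sign +1)
sum: t=1:−1/720 = -1/720
3j²(4 1 3; -3 0 3) = Δ·Π!·Σ² = 1/36  (sign -1)
combine: 4πI² = 189·4/63·1/36 = 1/3
take √, sign -1: I = -0.16286750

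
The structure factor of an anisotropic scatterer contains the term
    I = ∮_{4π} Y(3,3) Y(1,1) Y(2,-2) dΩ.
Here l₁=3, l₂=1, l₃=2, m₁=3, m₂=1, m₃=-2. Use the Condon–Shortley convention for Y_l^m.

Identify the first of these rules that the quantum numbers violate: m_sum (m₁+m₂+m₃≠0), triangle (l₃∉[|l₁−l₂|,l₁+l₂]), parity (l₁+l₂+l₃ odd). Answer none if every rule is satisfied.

m_sum

m₁+m₂+m₃ = 3 + 1 − 2 = 2  ✗
triangle: |3−1|=2 ≤ l₃=2 ≤ 3+1=4
parity: l₁+l₂+l₃ = 6 is even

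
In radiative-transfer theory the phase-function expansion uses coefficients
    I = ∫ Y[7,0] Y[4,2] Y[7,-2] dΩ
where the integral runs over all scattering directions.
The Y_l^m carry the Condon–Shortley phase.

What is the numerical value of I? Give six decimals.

-0.112312

Checks pass: Σm=0; 18 even; l₃=7∈[3,11].
(2·7+1)(2·4+1)(2·7+1) = 2025
Δ: 4! 10! 4! / 19! → 1/58198140
sum: t=0:+1/17418240 t=1:−1/622080 t=2:+1/230400 t=3:−1/622080 t=4:+1/17418240 = 1/806400
3j²(7 4 7; 0 0 0) = Δ·Π!·Σ² = 2268/230945  (sign -1)
sum: t=2:+1/1382400 t=3:−1/622080 t=4:+1/2903040 = -47/87091200
3j²(7 4 7; 0 2 -2) = Δ·Π!·Σ² = 2209/277134  (sign +1)
combine: 4πI² = 2025·2268/230945·2209/277134 = 338175810/2133423721
take √, sign -1: I = -0.11231242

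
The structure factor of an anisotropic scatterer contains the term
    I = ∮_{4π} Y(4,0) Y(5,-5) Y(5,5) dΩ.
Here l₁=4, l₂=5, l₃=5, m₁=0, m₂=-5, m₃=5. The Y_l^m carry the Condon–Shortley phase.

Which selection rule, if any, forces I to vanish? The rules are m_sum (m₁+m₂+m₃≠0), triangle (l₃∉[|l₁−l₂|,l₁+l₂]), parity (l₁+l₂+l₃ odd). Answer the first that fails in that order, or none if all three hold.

Σmᵢ = 0  ✓
l₃∈[|l₁−l₂|,l₁+l₂]=[1,9], have l₃=5  ✓
Σlᵢ = 14 ⇒ even  ✓

none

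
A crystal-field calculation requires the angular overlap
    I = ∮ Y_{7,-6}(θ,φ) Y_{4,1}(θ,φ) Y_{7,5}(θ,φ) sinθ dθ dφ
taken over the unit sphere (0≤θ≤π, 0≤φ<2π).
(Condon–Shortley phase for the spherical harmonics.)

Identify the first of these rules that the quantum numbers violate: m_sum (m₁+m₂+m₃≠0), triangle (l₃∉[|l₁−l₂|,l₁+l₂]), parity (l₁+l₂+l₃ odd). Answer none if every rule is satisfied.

Σmᵢ = 0  ✓
l₃∈[|l₁−l₂|,l₁+l₂]=[3,11], have l₃=7  ✓
Σlᵢ = 18 ⇒ even  ✓

none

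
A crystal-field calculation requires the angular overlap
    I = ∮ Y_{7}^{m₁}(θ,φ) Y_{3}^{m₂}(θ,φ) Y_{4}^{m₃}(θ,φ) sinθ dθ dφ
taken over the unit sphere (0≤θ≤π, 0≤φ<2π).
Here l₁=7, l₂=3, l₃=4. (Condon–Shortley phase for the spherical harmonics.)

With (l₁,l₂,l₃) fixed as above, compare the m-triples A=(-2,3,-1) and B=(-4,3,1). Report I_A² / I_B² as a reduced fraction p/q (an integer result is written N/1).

l's match ⇒ only the (l;m) 3-j factors differ between A and B.
A: triangle coeff Δ(7,3,4) = 1/45045; Σ_t [6,6]: t=6:+1/518400 = 1/518400; (3j)²=4/2145 [(7 3 4; -2 3 -1)], sign=-1
B: triangle coeff Δ(7,3,4) = 1/45045; Σ_t [6,6]: t=6:+1/518400 = 1/518400; (3j)²=2/195 [(7 3 4; -4 3 1)], sign=-1
I_A²/I_B² = (4/2145)/(2/195) = 2/11

2/11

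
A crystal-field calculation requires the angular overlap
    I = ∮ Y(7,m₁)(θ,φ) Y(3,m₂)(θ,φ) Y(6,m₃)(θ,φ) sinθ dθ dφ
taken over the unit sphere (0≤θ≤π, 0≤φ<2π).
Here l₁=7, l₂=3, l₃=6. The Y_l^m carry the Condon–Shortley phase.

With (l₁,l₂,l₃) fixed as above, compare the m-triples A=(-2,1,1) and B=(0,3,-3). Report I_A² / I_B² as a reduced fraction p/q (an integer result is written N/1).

3481/3150

Shared (l₁,l₂,l₃)=(7,3,6): N and (l;000)² cancel in I_A²/I_B².
A: Δ = 4!·10!·2!/17! = 1/2042040; Racah Σ t=2..4: t=2:+1/241920 t=3:−1/103680 t=4:+1/691200 = -59/14515200; ⇒ 3j(7 3 6; -2 1 1)² = 3481/340340, sgn +1
B: Δ = 4!·10!·2!/17! = 1/2042040; Racah Σ t=4..4: t=4:+1/1451520 = 1/1451520; ⇒ 3j(7 3 6; 0 3 -3)² = 45/4862, sgn -1
I_A²/I_B² = (3481/340340)/(45/4862) = 3481/3150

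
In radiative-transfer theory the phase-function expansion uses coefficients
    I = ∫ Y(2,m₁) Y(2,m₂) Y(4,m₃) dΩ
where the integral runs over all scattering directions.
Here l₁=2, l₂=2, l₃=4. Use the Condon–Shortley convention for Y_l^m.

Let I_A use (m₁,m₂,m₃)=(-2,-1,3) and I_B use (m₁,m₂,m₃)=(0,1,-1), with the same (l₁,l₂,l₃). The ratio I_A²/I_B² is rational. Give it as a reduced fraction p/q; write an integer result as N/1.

l's match ⇒ only the (l;m) 3-j factors differ between A and B.
A: triangle coeff Δ(2,2,4) = 1/630; Σ_t [0,0]: t=0:+1/144 = 1/144; (3j)²=1/18 [(2 2 4; -2 -1 3)], sign=-1
B: triangle coeff Δ(2,2,4) = 1/630; Σ_t [0,0]: t=0:+1/24 = 1/24; (3j)²=1/21 [(2 2 4; 0 1 -1)], sign=-1
I_A²/I_B² = (1/18)/(1/21) = 7/6

7/6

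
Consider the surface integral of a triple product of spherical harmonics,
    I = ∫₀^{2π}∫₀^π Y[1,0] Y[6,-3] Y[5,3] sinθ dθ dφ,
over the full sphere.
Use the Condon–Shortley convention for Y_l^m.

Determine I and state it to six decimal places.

m-sum 0 ✓  L=12 even ✓  5≤5≤7 ✓
Π(2lᵢ+1) = 3×13×11 = 429
triangle coeff Δ(1,6,5) = 1/858
Σ_t [1,1]: t=1:−1/14400 = -1/14400
(3j)²=6/143 [(1 6 5; 0 0 0)], sign=+1
Σ_t [1,1]: t=1:−1/80640 = -1/80640
(3j)²=9/286 [(1 6 5; 0 -3 3)], sign=-1
⇒ 4πI² = 81/143
I = (-1)√(81/143/(4π)) = -0.21230956

-0.212310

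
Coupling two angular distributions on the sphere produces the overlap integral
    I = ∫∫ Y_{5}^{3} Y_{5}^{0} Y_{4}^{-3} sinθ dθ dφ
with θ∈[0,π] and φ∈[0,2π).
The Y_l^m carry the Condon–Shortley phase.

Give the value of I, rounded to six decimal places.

0.130198

m-sum 0 ✓  L=14 even ✓  0≤4≤10 ✓
Π(2lᵢ+1) = 11×11×9 = 1089
triangle coeff Δ(5,5,4) = 1/3153150
Σ_t [1,5]: t=1:−1/69120 t=2:+1/1728 t=3:−1/576 t=4:+1/1728 t=5:−1/69120 = -7/11520
(3j)²=2/143 [(5 5 4; 0 0 0)], sign=-1
Σ_t [1,2]: t=1:−1/17280 t=2:+1/6912 = 1/11520
(3j)²=2/143 [(5 5 4; 3 0 -3)], sign=-1
⇒ 4πI² = 36/169
I = (+1)√(36/169/(4π)) = 0.13019760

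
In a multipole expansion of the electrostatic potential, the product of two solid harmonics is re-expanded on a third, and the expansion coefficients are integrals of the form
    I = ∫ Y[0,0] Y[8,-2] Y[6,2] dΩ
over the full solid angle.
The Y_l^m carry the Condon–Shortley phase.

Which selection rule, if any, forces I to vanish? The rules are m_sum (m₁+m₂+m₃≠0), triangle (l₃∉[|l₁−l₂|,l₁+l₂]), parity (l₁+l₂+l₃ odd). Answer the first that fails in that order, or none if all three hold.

triangle

m₁+m₂+m₃ = 0 − 2 + 2 = 0  ✓
triangle: |0−8|=8 ≤ l₃=6 ≤ 0+8=8  ✗
parity: l₁+l₂+l₃ = 14 is even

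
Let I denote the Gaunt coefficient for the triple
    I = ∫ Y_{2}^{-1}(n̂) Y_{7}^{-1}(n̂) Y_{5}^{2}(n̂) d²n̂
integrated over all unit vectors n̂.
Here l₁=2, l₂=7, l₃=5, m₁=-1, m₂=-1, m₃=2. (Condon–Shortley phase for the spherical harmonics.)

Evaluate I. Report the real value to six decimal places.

-0.143343

Checks pass: Σm=0; 14 even; l₃=5∈[5,9].
(2·2+1)(2·7+1)(2·5+1) = 825
Δ: 4! 0! 10! / 15! → 1/15015
sum: t=2:+1/57600 = 1/57600
3j²(2 7 5; 0 0 0) = Δ·Π!·Σ² = 21/715  (sign -1)
sum: t=3:−1/181440 = -1/181440
3j²(2 7 5; -1 -1 2) = Δ·Π!·Σ² = 32/3003  (sign +1)
combine: 4πI² = 825·21/715·32/3003 = 480/1859
take √, sign -1: I = -0.14334284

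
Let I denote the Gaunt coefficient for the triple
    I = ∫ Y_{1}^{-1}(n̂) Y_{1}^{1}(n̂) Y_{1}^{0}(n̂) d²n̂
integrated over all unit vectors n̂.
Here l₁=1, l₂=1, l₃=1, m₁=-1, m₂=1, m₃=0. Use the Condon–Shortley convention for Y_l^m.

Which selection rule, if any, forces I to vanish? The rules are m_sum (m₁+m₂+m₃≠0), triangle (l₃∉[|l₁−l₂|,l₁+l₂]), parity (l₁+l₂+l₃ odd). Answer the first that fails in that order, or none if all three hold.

parity

m₁+m₂+m₃ = -1 + 1 + 0 = 0  ✓
triangle: |1−1|=0 ≤ l₃=1 ≤ 1+1=2  ✓
parity: l₁+l₂+l₃ = 3 is odd  ✗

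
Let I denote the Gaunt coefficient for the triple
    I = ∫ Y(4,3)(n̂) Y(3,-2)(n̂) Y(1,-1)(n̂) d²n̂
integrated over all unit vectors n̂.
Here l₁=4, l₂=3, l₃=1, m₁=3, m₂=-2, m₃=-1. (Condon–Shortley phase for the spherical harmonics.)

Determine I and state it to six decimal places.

-0.282095

Checks pass: Σm=0; 8 even; l₃=1∈[1,7].
(2·4+1)(2·3+1)(2·1+1) = 189
Δ: 6! 2! 0! / 9! → 1/252
sum: t=3:−1/36 = -1/36
3j²(4 3 1; 0 0 0) = Δ·Π!·Σ² = 4/63  (sign +1)
sum: t=1:−1/240 = -1/240
3j²(4 3 1; 3 -2 -1) = Δ·Π!·Σ² = 1/12  (sign -1)
combine: 4πI² = 189·4/63·1/12 = 1/1
take √, sign -1: I = -0.28209479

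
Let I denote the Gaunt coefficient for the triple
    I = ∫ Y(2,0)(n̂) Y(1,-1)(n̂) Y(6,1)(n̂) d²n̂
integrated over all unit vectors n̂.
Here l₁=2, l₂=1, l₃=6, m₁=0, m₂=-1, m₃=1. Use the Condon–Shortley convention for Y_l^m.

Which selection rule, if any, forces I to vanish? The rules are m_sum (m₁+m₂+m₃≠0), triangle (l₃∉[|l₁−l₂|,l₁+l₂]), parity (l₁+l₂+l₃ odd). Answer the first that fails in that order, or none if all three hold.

Σmᵢ = 0  ✓
l₃∈[|l₁−l₂|,l₁+l₂]=[1,3], have l₃=6  ✗
Σlᵢ = 9 ⇒ odd

triangle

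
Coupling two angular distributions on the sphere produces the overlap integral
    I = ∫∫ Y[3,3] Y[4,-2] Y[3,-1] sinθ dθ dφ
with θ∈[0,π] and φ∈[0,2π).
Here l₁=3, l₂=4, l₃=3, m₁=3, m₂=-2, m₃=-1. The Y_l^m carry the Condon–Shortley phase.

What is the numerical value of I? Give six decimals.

-0.188451

m-sum 0 ✓  L=10 even ✓  1≤3≤7 ✓
Π(2lᵢ+1) = 7×9×7 = 441
triangle coeff Δ(3,4,3) = 1/34650
Σ_t [1,3]: t=1:−1/72 t=2:+1/16 t=3:−1/72 = 5/144
(3j)²=2/77 [(3 4 3; 0 0 0)], sign=-1
Σ_t [0,0]: t=0:+1/192 = 1/192
(3j)²=3/77 [(3 4 3; 3 -2 -1)], sign=+1
⇒ 4πI² = 54/121
I = (-1)√(54/121/(4π)) = -0.18845135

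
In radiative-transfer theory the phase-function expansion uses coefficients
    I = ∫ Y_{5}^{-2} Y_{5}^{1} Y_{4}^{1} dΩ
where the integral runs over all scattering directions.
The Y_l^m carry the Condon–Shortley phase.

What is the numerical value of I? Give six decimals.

0.128377

Rules hold: Σm=0, L=14 even, 0≤4≤10.
N = 11·11·9 = 1089
Δ = 6!·4!·4!/15! = 1/3153150
Racah Σ t=1..5: t=1:−1/69120 t=2:+1/1728 t=3:−1/576 t=4:+1/1728 t=5:−1/69120 = -7/11520
⇒ 3j(5 5 4; 0 0 0)² = 2/143, sgn -1
Racah Σ t=3..6: t=3:−1/5184 t=4:+1/1152 t=5:−1/2880 t=6:+1/103680 = 7/20736
⇒ 3j(5 5 4; -2 1 1)² = 35/2574, sgn -1
4πI² = N·(3j₀)²·(3jₘ)² = 35/169
I = +1·√(0.207101/4π) = 0.12837656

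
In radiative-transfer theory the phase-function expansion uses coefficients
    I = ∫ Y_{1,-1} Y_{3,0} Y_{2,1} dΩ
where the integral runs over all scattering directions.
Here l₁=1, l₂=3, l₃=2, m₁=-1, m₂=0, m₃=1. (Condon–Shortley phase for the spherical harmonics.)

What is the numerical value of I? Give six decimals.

0.143048

Checks pass: Σm=0; 6 even; l₃=2∈[2,4].
(2·1+1)(2·3+1)(2·2+1) = 105
Δ: 2! 0! 4! / 7! → 1/105
sum: t=1:−1/4 = -1/4
3j²(1 3 2; 0 0 0) = Δ·Π!·Σ² = 3/35  (sign -1)
sum: t=2:+1/12 = 1/12
3j²(1 3 2; -1 0 1) = Δ·Π!·Σ² = 1/35  (sign -1)
combine: 4πI² = 105·3/35·1/35 = 9/35
take √, sign +1: I = 0.14304817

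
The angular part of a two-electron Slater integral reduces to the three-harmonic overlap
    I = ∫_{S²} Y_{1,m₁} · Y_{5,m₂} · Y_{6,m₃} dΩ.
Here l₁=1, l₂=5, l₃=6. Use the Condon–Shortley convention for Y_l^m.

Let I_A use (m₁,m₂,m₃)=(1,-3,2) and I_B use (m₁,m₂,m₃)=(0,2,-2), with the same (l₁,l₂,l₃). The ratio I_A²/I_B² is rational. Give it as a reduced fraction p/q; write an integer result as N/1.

3/16

Same 1,5,6: normalisation and zero-m 3j drop out of the ratio.
A: Δ: 0! 2! 10! / 13! → 1/858; sum: t=0:+1/161280 = 1/161280; 3j²(1 5 6; 1 -3 2) = Δ·Π!·Σ² = 1/143  (sign +1)
B: Δ: 0! 2! 10! / 13! → 1/858; sum: t=0:+1/30240 = 1/30240; 3j²(1 5 6; 0 2 -2) = Δ·Π!·Σ² = 16/429  (sign +1)
I_A²/I_B² = (1/143)/(16/429) = 3/16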